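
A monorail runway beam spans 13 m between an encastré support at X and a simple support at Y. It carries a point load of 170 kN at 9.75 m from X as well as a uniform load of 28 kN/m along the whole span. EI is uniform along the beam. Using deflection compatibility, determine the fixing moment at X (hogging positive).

Choose R_Y as the redundant. The primary structure is the cantilever fixed at X.
Downward deflection at the released point Y due to the loads:
  point load 170 at a = 9.75: Pa²(3L − a)/(6EI) = 78783/EI
  UDL 28: wL⁴/(8EI) = 99964/EI
  δ_0 = 178747/EI
Tip deflection under a unit load at Y: L³/(3EI) = 732.3/EI.
Compatibility at Y: δ_0 − R_Y·δ_{YY} = 0, so R_Y = 178747/732.3 = 244.1 kN.
Moment equilibrium about X: M_X = Σ(load moments about X) − R_Y·L = 4024 − 244.1×13 = 850.5 kN·m.

M_X = 850.5 kN·m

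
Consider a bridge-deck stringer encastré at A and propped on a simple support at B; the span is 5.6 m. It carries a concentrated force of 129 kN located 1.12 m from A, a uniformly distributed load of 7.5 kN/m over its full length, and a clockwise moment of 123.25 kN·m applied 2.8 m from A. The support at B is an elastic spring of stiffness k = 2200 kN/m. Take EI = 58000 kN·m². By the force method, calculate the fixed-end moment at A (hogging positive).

M_A = 201 kN·m

Take the reaction at B as the redundant and release it; the primary structure is a cantilever fixed at A.
Free-end deflection of the primary structure under the applied loading (downward +):
  point load 129 at a = 1.12: Pa²(3L − a)/(6EI) = 422.9/EI
  UDL 7.5: wL⁴/(8EI) = 922/EI
  clockwise couple 123.25 at a = 2.8: M₀a(2L − a)/(2EI) = 1449/EI
  δ_0 = 2794/EI
Tip deflection under a unit load at B: L³/(3EI) = 58.54/EI.
With EI = 58000 kN·m²: δ_0 = 0.048177 m and δ_{BB} = 0.001009 m/kN.
Compatibility — the spring shortens by R_B/k under the reaction it provides: δ_0 − R_B·δ_{BB} = R_B/k. With 1/k = 0.000455 m/kN, R_B = δ_0 / (δ_{BB} + 1/k) = 0.048177 / (0.001009 + 0.000455) = 32.91 kN.
Moment equilibrium about A: M_A = Σ(load moments about A) − R_B·L = 385.3 − 32.91×5.6 = 201 kN·m.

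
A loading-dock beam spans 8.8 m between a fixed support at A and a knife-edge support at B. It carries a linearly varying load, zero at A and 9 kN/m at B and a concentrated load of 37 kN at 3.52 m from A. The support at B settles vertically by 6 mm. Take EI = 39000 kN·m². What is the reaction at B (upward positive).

Release the roller at B. Primary structure: cantilever fixed at A.
Deflection at B on the released cantilever, summing each load's contribution:
  triangular load, peak 9 at the free end: 11w₀L⁴/(120EI) = 4947/EI
  point load 37 at a = 3.52: Pa²(3L − a)/(6EI) = 1748/EI
  δ_0 = 6696/EI
Flexibility coefficient — unit upward force at B: δ_{BB} = L³/(3EI) = 227.2/EI.
With EI = 39000 kN·m²: δ_0 = 0.17168 m and δ_{BB} = 0.005825 m/kN.
Compatibility — the beam at B must follow the support down by 0.006 m: δ_0 − R_B·δ_{BB} = 0.006, so R_B = (0.17168 − 0.006)/0.005825 = 28.45 kN.

R_B = 28.45 kN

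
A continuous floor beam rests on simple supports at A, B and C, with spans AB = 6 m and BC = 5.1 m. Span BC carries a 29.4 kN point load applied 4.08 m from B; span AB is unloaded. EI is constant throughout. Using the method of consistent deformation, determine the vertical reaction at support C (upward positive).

Insert a hinge at B; M_B is the redundant, and each span becomes simply supported.
Discontinuity in slope at B on the released structure — sum the simple-span end rotations:
  span BC: point load 29.4 at a = 4.08: Pab(L + b)/(6LEI) = 24.47/EI
  relative rotation θ_0 = (0 + 24.47)/EI = 24.47/EI
A unit hogging moment at B produces rotation L₁/(3EI) + L₂/(3EI) = 3.7/EI.
Slope continuity at B: θ_0 = M_B·3.7/EI, so M_B = 24.47/3.7 = 6.614 kN·m (hogging).
Span BC, ΣM about C: R_B^{BC}·5.1 = 29.99 + 6.614, so R_B^{BC} = 7.177 kN and R_C = 29.4 − 7.177 = 22.22 kN.

R_C = 22.22 kN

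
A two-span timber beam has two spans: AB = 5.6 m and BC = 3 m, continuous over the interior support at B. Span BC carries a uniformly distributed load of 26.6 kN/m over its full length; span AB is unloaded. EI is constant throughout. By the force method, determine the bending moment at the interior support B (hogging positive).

M_B = 10.44 kN·m

Take M_B as the redundant. Released structure: two simple spans AB and BC with a hinge at B.
Rotations at B on the released spans (each span's end-slope, ×1/EI):
  span BC: UDL 26.6: wL³/(24EI) = 29.93/EI
  relative rotation θ_0 = (0 + 29.93)/EI = 29.93/EI
A unit hogging moment at B produces rotation L₁/(3EI) + L₂/(3EI) = 2.867/EI.
Compatibility: M_B·(L₁+L₂)/(3EI) = θ_0, giving M_B = 10.44 kN·m (hogging).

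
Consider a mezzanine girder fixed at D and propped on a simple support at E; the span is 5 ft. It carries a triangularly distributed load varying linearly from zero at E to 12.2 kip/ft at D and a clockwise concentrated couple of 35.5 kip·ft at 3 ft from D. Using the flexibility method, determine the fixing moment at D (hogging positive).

M_D = 11.1 kip·ft

Choose R_E as the redundant. The primary structure is the cantilever fixed at D.
Deflection at E on the released cantilever, summing each load's contribution:
  triangular load, peak 12.2 at the fixed end: w₀L⁴/(30EI) = 254.2/EI
  clockwise couple 35.5 at a = 3: M₀a(2L − a)/(2EI) = 372.8/EI
  δ_0 = 626.9/EI
Flexibility coefficient — unit upward force at E: δ_{EE} = L³/(3EI) = 41.67/EI.
The prop prevents deflection at E: R_E = δ_0/δ_{EE} = 626.9/41.67 = 15.05 kip.
Moment equilibrium about D: M_D = Σ(load moments about D) − R_E·L = 86.33 − 15.05×5 = 11.1 kip·ft.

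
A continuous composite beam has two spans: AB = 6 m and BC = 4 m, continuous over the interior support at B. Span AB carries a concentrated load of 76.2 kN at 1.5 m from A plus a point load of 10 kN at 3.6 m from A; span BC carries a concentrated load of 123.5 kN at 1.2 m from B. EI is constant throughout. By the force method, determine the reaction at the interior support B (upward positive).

R_B = 142.5 kN

Release continuity at B by inserting a hinge; the redundant is the internal moment M_B. The primary structure is two simply-supported spans AB and BC.
Discontinuity in slope at B on the released structure — sum the simple-span end rotations:
  span AB: point load 76.2 at a = 1.5: Pab(L + a)/(6LEI) = 107.2/EI
  span AB: point load 10 at a = 3.6: Pab(L + a)/(6LEI) = 23.04/EI
  span BC: point load 123.5 at a = 1.2: Pab(L + b)/(6LEI) = 117.6/EI
  relative rotation θ_0 = (130.2 + 117.6)/EI = 247.8/EI
A unit hogging moment at B produces rotation L₁/(3EI) + L₂/(3EI) = 3.333/EI.
Compatibility: M_B·(L₁+L₂)/(3EI) = θ_0, giving M_B = 74.33 kN·m (hogging).
Span AB, ΣM about A with M_B applied at B: R_B^{AB}·6 = 150.3 + 74.33, so R_B^{AB} = 37.44 kN and R_A = 86.2 − 37.44 = 48.76 kN.
Span BC, ΣM about C: R_B^{BC}·4 = 345.8 + 74.33, so R_B^{BC} = 105 kN and R_C = 123.5 − 105 = 18.47 kN.
R_B = 37.44 + 105 = 142.5 kN.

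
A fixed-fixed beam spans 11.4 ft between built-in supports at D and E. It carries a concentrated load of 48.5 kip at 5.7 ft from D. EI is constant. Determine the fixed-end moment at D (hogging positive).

Release both end moments; the primary structure is a simply-supported span DE with redundants M_D and M_E.
On the primary (simply-supported) span, the end slopes from the loading are:
  at D: point load 48.5 at a = 5.7: Pab(L + b)/(6LEI) = 393.9/EI
  at E: point load 48.5 at a = 5.7: Pab(L + a)/(6LEI) = 393.9/EI
  θ_D0 = 393.9/EI,  θ_E0 = 393.9/EI
Flexibility coefficients: a unit moment at one end gives L/(3EI) there and L/(6EI) at the far end, so f₁₁ = f₂₂ = 3.8/EI and f₁₂ = f₂₁ = 1.9/EI.
Compatibility — zero rotation at each built-in end:
  3.8 M_D + 1.9 M_E = 393.9
  1.9 M_D + 3.8 M_E = 393.9
Solving the pair gives M_D = 69.11 kip·ft and M_E = 69.11 kip·ft (hogging).

M_D = 69.11 kip·ft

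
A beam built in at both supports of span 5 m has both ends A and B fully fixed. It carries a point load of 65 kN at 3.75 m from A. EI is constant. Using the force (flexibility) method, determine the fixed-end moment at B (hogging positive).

M_B = 45.7 kN·m

Take the two fixed-end moments M_A, M_B as redundants; the released structure is the simple span AB.
End rotations of the released simple span under the applied load (×1/EI):
  at A: point load 65 at a = 3.75: Pab(L + b)/(6LEI) = 63.48/EI
  at B: point load 65 at a = 3.75: Pab(L + a)/(6LEI) = 88.87/EI
  θ_A0 = 63.48/EI,  θ_B0 = 88.87/EI
Flexibility coefficients: a unit moment at one end gives L/(3EI) there and L/(6EI) at the far end, so f₁₁ = f₂₂ = 1.667/EI and f₁₂ = f₂₁ = 0.8333/EI.
Compatibility — zero rotation at each built-in end:
  1.667 M_A + 0.8333 M_B = 63.48
  0.8333 M_A + 1.667 M_B = 88.87
Solving the pair gives M_A = 15.23 kN·m and M_B = 45.7 kN·m (hogging).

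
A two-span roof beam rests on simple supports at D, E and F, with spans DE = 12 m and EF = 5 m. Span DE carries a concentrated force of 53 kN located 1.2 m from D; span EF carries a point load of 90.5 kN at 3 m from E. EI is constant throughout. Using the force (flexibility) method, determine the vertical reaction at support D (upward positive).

R_D = 43.98 kN

Insert a hinge at E; M_E is the redundant, and each span becomes simply supported.
Rotations at E on the released spans (each span's end-slope, ×1/EI):
  span DE: point load 53 at a = 1.2: Pab(L + a)/(6LEI) = 125.9/EI
  span EF: point load 90.5 at a = 3: Pab(L + b)/(6LEI) = 126.7/EI
  relative rotation θ_0 = (125.9 + 126.7)/EI = 252.6/EI
A unit hogging moment at E produces rotation L₁/(3EI) + L₂/(3EI) = 5.667/EI.
Slope continuity at E: θ_0 = M_E·5.667/EI, so M_E = 252.6/5.667 = 44.58 kN·m (hogging).
Span DE, ΣM about D with M_E applied at E: R_E^{DE}·12 = 63.6 + 44.58, so R_E^{DE} = 9.015 kN and R_D = 53 − 9.015 = 43.98 kN.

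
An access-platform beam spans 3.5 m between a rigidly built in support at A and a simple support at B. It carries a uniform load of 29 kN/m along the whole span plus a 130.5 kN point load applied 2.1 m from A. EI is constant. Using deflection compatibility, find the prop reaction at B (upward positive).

Choose R_B as the redundant. The primary structure is the cantilever fixed at A.
Free-end deflection of the primary structure under the applied loading (downward +):
  UDL 29: wL⁴/(8EI) = 544/EI
  point load 130.5 at a = 2.1: Pa²(3L − a)/(6EI) = 805.7/EI
  δ_0 = 1350/EI
Tip deflection under a unit load at B: L³/(3EI) = 14.29/EI.
The prop prevents deflection at B: R_B = δ_0/δ_{BB} = 1350/14.29 = 94.44 kN.

R_B = 94.44 kN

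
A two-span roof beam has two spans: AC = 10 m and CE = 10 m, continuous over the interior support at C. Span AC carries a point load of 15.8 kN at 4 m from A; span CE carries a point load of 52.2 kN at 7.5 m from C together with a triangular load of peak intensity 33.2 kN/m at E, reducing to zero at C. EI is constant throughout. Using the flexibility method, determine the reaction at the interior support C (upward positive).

Insert a hinge at C; M_C is the redundant, and each span becomes simply supported.
End slopes at the hinge C, treating each span as simply supported:
  span AC: point load 15.8 at a = 4: Pab(L + a)/(6LEI) = 88.48/EI
  span CE: point load 52.2 at a = 7.5: Pab(L + b)/(6LEI) = 203.9/EI
  span CE: triangular load, peak 33.2: 7w₀L³/(360EI) = 645.6/EI
  relative rotation θ_0 = (88.48 + 849.5)/EI = 937.9/EI
A unit hogging moment at C produces rotation L₁/(3EI) + L₂/(3EI) = 6.667/EI.
Slope continuity at C: θ_0 = M_C·6.667/EI, so M_C = 937.9/6.667 = 140.7 kN·m (hogging).
Span AC, ΣM about A with M_C applied at C: R_C^{AC}·10 = 63.2 + 140.7, so R_C^{AC} = 20.39 kN and R_A = 15.8 − 20.39 = -4.589 kN.
Span CE, ΣM about E: R_C^{CE}·10 = 683.8 + 140.7, so R_C^{CE} = 82.45 kN and R_E = 218.2 − 82.45 = 135.7 kN.
R_C = 20.39 + 82.45 = 102.8 kN.

R_C = 102.8 kN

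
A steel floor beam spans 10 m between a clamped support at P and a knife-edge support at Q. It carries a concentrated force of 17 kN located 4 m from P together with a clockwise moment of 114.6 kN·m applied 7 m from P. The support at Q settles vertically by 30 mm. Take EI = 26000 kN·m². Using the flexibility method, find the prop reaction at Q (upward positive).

Remove the prop at Q; the released (primary) structure is a cantilever built in at P.
Deflection at Q on the released cantilever, summing each load's contribution:
  point load 17 at a = 4: Pa²(3L − a)/(6EI) = 1179/EI
  clockwise couple 114.6 at a = 7: M₀a(2L − a)/(2EI) = 5214/EI
  δ_0 = 6393/EI
Tip deflection under a unit load at Q: L³/(3EI) = 333.3/EI.
With EI = 26000 kN·m²: δ_0 = 0.24588 m and δ_{QQ} = 0.012821 m/kN.
Compatibility — the beam at Q must follow the support down by 0.03 m: δ_0 − R_Q·δ_{QQ} = 0.03, so R_Q = (0.24588 − 0.03)/0.012821 = 16.84 kN.

R_Q = 16.84 kN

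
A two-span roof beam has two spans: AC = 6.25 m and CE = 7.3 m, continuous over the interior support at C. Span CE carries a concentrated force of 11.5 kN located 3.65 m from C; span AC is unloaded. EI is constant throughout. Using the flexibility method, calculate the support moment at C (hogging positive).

Take M_C as the redundant. Released structure: two simple spans AC and CE with a hinge at C.
Discontinuity in slope at C on the released structure — sum the simple-span end rotations:
  span CE: point load 11.5 at a = 3.65: Pab(L + b)/(6LEI) = 38.3/EI
  relative rotation θ_0 = (0 + 38.3)/EI = 38.3/EI
A unit hogging moment at C produces rotation L₁/(3EI) + L₂/(3EI) = 4.517/EI.
Slope continuity at C: θ_0 = M_C·4.517/EI, so M_C = 38.3/4.517 = 8.48 kN·m (hogging).

M_C = 8.48 kN·m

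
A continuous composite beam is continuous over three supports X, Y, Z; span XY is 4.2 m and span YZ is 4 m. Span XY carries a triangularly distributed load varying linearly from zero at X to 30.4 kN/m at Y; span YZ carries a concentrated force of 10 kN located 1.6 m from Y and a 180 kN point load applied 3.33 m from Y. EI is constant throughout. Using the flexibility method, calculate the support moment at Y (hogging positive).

M_Y = 50.65 kN·m

Take M_Y as the redundant. Released structure: two simple spans XY and YZ with a hinge at Y.
Discontinuity in slope at Y on the released structure — sum the simple-span end rotations:
  span XY: triangular load, peak 30.4: w₀L³/(45EI) = 50.05/EI
  span YZ: point load 10 at a = 1.6: Pab(L + b)/(6LEI) = 10.24/EI
  span YZ: point load 180 at a = 3.33: Pab(L + b)/(6LEI) = 78.14/EI
  relative rotation θ_0 = (50.05 + 88.38)/EI = 138.4/EI
A unit hogging moment at Y produces rotation L₁/(3EI) + L₂/(3EI) = 2.733/EI.
Slope continuity at Y: θ_0 = M_Y·2.733/EI, so M_Y = 138.4/2.733 = 50.65 kN·m (hogging).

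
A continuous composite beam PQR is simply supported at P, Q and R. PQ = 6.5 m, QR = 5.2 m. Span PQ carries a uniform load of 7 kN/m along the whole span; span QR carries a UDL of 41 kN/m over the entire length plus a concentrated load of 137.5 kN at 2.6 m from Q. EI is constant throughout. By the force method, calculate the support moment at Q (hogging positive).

Release continuity at Q by inserting a hinge; the redundant is the internal moment M_Q. The primary structure is two simply-supported spans PQ and QR.
Rotations at Q on the released spans (each span's end-slope, ×1/EI):
  span PQ: UDL 7: wL³/(24EI) = 80.1/EI
  span QR: UDL 41: wL³/(24EI) = 240.2/EI
  span QR: point load 137.5 at a = 2.6: Pab(L + b)/(6LEI) = 232.4/EI
  relative rotation θ_0 = (80.1 + 472.6)/EI = 552.7/EI
A unit hogging moment at Q produces rotation L₁/(3EI) + L₂/(3EI) = 3.9/EI.
Slope continuity at Q: θ_0 = M_Q·3.9/EI, so M_Q = 552.7/3.9 = 141.7 kN·m (hogging).

M_Q = 141.7 kN·m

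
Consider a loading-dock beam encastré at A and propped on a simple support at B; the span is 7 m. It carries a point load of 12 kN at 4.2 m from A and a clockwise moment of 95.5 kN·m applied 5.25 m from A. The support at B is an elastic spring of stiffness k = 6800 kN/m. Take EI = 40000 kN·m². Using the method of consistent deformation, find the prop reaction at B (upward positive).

Take the reaction at B as the redundant and release it; the primary structure is a cantilever fixed at A.
Free-end deflection of the primary structure under the applied loading (downward +):
  point load 12 at a = 4.2: Pa²(3L − a)/(6EI) = 592.7/EI
  clockwise couple 95.5 at a = 5.25: M₀a(2L − a)/(2EI) = 2194/EI
  δ_0 = 2786/EI
Flexibility coefficient — unit upward force at B: δ_{BB} = L³/(3EI) = 114.3/EI.
With EI = 40000 kN·m²: δ_0 = 0.069655 m and δ_{BB} = 0.002858 m/kN.
Compatibility — the spring shortens by R_B/k under the reaction it provides: δ_0 − R_B·δ_{BB} = R_B/k. With 1/k = 0.000147 m/kN, R_B = δ_0 / (δ_{BB} + 1/k) = 0.069655 / (0.002858 + 0.000147) = 23.18 kN.

R_B = 23.18 kN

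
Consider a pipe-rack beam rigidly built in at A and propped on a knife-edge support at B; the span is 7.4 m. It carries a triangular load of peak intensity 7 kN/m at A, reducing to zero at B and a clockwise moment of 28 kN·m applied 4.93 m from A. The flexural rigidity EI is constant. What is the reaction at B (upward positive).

R_B = 10.22 kN

Release the roller at B. Primary structure: cantilever fixed at A.
Primary-structure tip deflection at B by superposition:
  triangular load, peak 7 at the fixed end: w₀L⁴/(30EI) = 699.7/EI
  clockwise couple 28 at a = 4.93: M₀a(2L − a)/(2EI) = 681.2/EI
  δ_0 = 1381/EI
Tip deflection under a unit load at B: L³/(3EI) = 135.1/EI.
Compatibility at B: δ_0 − R_B·δ_{BB} = 0, so R_B = 1381/135.1 = 10.22 kN.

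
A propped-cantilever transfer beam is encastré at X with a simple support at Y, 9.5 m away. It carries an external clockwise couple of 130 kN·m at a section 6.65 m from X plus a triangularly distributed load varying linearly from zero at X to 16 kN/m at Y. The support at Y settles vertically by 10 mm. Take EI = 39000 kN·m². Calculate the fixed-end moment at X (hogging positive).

M_X = 49.75 kN·m

Release the roller at Y. Primary structure: cantilever fixed at X.
Downward deflection at the released point Y due to the loads:
  clockwise couple 130 at a = 6.65: M₀a(2L − a)/(2EI) = 5338/EI
  triangular load, peak 16 at the free end: 11w₀L⁴/(120EI) = 11946/EI
  δ_0 = 17284/EI
Flexibility coefficient — unit upward force at Y: δ_{YY} = L³/(3EI) = 285.8/EI.
With EI = 39000 kN·m²: δ_0 = 0.44319 m and δ_{YY} = 0.007328 m/kN.
Compatibility — the beam at Y must follow the support down by 0.01 m: δ_0 − R_Y·δ_{YY} = 0.01, so R_Y = (0.44319 − 0.01)/0.007328 = 59.11 kN.
Moment equilibrium about X: M_X = Σ(load moments about X) − R_Y·L = 611.3 − 59.11×9.5 = 49.75 kN·m.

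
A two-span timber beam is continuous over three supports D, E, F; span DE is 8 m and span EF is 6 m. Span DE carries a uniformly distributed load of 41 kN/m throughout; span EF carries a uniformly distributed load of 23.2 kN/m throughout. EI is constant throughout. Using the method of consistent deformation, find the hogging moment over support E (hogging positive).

M_E = 232.2 kN·m

Release continuity at E by inserting a hinge; the redundant is the internal moment M_E. The primary structure is two simply-supported spans DE and EF.
Rotations at E on the released spans (each span's end-slope, ×1/EI):
  span DE: UDL 41: wL³/(24EI) = 874.7/EI
  span EF: UDL 23.2: wL³/(24EI) = 208.8/EI
  relative rotation θ_0 = (874.7 + 208.8)/EI = 1083/EI
A unit hogging moment at E produces rotation L₁/(3EI) + L₂/(3EI) = 4.667/EI.
Slope continuity at E: θ_0 = M_E·4.667/EI, so M_E = 1083/4.667 = 232.2 kN·m (hogging).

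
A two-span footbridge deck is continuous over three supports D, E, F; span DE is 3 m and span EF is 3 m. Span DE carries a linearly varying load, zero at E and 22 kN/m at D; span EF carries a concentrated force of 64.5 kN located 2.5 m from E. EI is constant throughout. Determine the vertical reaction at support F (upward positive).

R_F = 49.21 kN

Release continuity at E by inserting a hinge; the redundant is the internal moment M_E. The primary structure is two simply-supported spans DE and EF.
End slopes at the hinge E, treating each span as simply supported:
  span DE: triangular load, peak 22: 7w₀L³/(360EI) = 11.55/EI
  span EF: point load 64.5 at a = 2.5: Pab(L + b)/(6LEI) = 15.68/EI
  relative rotation θ_0 = (11.55 + 15.68)/EI = 27.23/EI
A unit hogging moment at E produces rotation L₁/(3EI) + L₂/(3EI) = 2/EI.
Compatibility: M_E·(L₁+L₂)/(3EI) = θ_0, giving M_E = 13.61 kN·m (hogging).
Span EF, ΣM about F: R_E^{EF}·3 = 32.25 + 13.61, so R_E^{EF} = 15.29 kN and R_F = 64.5 − 15.29 = 49.21 kN.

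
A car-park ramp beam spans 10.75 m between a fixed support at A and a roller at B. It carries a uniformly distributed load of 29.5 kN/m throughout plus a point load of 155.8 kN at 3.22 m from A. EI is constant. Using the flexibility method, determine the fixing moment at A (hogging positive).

Release the roller at B. Primary structure: cantilever fixed at A.
Downward deflection at the released point B due to the loads:
  UDL 29.5: wL⁴/(8EI) = 49245/EI
  point load 155.8 at a = 3.22: Pa²(3L − a)/(6EI) = 7816/EI
  δ_0 = 57061/EI
Tip deflection under a unit load at B: L³/(3EI) = 414.1/EI.
The prop prevents deflection at B: R_B = δ_0/δ_{BB} = 57061/414.1 = 137.8 kN.
Moment equilibrium about A: M_A = Σ(load moments about A) − R_B·L = 2206 − 137.8×10.75 = 724.9 kN·m.

M_A = 724.9 kN·m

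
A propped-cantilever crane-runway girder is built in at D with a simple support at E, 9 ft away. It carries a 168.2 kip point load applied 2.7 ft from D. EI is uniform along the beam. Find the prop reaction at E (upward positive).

R_E = 20.44 kip

Take the reaction at E as the redundant and release it; the primary structure is a cantilever fixed at D.
Primary-structure tip deflection at E by superposition:
  point load 168.2 at a = 2.7: Pa²(3L − a)/(6EI) = 4966/EI
Flexibility coefficient — unit upward force at E: δ_{EE} = L³/(3EI) = 243/EI.
Compatibility at E: δ_0 − R_E·δ_{EE} = 0, so R_E = 4966/243 = 20.44 kip.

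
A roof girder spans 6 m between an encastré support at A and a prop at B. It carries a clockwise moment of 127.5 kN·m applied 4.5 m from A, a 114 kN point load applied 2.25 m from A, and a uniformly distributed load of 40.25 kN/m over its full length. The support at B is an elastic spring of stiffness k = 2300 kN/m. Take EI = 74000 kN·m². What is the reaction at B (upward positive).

R_B = 97.79 kN

Take the reaction at B as the redundant and release it; the primary structure is a cantilever fixed at A.
Primary-structure tip deflection at B by superposition:
  clockwise couple 127.5 at a = 4.5: M₀a(2L − a)/(2EI) = 2152/EI
  point load 114 at a = 2.25: Pa²(3L − a)/(6EI) = 1515/EI
  UDL 40.25: wL⁴/(8EI) = 6520/EI
  δ_0 = 10187/EI
Tip deflection under a unit load at B: L³/(3EI) = 72/EI.
With EI = 74000 kN·m²: δ_0 = 0.13766 m and δ_{BB} = 0.000973 m/kN.
Compatibility — the spring shortens by R_B/k under the reaction it provides: δ_0 − R_B·δ_{BB} = R_B/k. With 1/k = 0.000435 m/kN, R_B = δ_0 / (δ_{BB} + 1/k) = 0.13766 / (0.000973 + 0.000435) = 97.79 kN.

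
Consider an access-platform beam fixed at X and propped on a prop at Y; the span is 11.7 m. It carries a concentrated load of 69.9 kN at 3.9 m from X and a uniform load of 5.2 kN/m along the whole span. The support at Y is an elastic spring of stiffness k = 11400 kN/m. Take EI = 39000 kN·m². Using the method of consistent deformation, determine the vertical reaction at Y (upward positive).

Remove the prop at Y; the released (primary) structure is a cantilever built in at X.
Primary-structure tip deflection at Y by superposition:
  point load 69.9 at a = 3.9: Pa²(3L − a)/(6EI) = 5529/EI
  UDL 5.2: wL⁴/(8EI) = 12180/EI
  δ_0 = 17709/EI
Flexibility coefficient — unit upward force at Y: δ_{YY} = L³/(3EI) = 533.9/EI.
With EI = 39000 kN·m²: δ_0 = 0.45407 m and δ_{YY} = 0.013689 m/kN.
Compatibility — the spring shortens by R_Y/k under the reaction it provides: δ_0 − R_Y·δ_{YY} = R_Y/k. With 1/k = 0.000088 m/kN, R_Y = δ_0 / (δ_{YY} + 1/k) = 0.45407 / (0.013689 + 0.000088) = 32.96 kN.

R_Y = 32.96 kN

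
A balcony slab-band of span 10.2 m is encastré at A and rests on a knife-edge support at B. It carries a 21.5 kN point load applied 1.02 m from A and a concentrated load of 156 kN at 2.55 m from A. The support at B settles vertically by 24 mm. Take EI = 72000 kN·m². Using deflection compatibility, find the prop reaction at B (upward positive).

R_B = 8.833 kN

Release the roller at B. Primary structure: cantilever fixed at A.
Primary-structure tip deflection at B by superposition:
  point load 21.5 at a = 1.02: Pa²(3L − a)/(6EI) = 110.3/EI
  point load 156 at a = 2.55: Pa²(3L − a)/(6EI) = 4742/EI
  δ_0 = 4853/EI
Flexibility coefficient — unit upward force at B: δ_{BB} = L³/(3EI) = 353.7/EI.
With EI = 72000 kN·m²: δ_0 = 0.067397 m and δ_{BB} = 0.004913 m/kN.
Compatibility — the beam at B must follow the support down by 0.024 m: δ_0 − R_B·δ_{BB} = 0.024, so R_B = (0.067397 − 0.024)/0.004913 = 8.833 kN.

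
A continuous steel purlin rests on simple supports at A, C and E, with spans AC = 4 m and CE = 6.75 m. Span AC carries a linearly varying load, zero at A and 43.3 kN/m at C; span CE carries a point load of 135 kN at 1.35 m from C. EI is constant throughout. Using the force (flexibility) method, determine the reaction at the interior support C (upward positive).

R_C = 205.4 kN

Take M_C as the redundant. Released structure: two simple spans AC and CE with a hinge at C.
End slopes at the hinge C, treating each span as simply supported:
  span AC: triangular load, peak 43.3: w₀L³/(45EI) = 61.58/EI
  span CE: point load 135 at a = 1.35: Pab(L + b)/(6LEI) = 295.2/EI
  relative rotation θ_0 = (61.58 + 295.2)/EI = 356.8/EI
A unit hogging moment at C produces rotation L₁/(3EI) + L₂/(3EI) = 3.583/EI.
Slope continuity at C: θ_0 = M_C·3.583/EI, so M_C = 356.8/3.583 = 99.58 kN·m (hogging).
Span AC, ΣM about A with M_C applied at C: R_C^{AC}·4 = 230.9 + 99.58, so R_C^{AC} = 82.63 kN and R_A = 86.6 − 82.63 = 3.972 kN.
Span CE, ΣM about E: R_C^{CE}·6.75 = 729 + 99.58, so R_C^{CE} = 122.8 kN and R_E = 135 − 122.8 = 12.25 kN.
R_C = 82.63 + 122.8 = 205.4 kN.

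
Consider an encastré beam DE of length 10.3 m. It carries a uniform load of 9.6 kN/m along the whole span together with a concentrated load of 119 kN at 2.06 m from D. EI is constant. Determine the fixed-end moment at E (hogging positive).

M_E = 124.1 kN·m

Take the two fixed-end moments M_D, M_E as redundants; the released structure is the simple span DE.
Simple-span end rotations at D and E under the given loads:
  at D: UDL 9.6: wL³/(24EI) = 437.1/EI
  at E: UDL 9.6: wL³/(24EI) = 437.1/EI
  at D: point load 119 at a = 2.06: Pab(L + b)/(6LEI) = 606/EI
  at E: point load 119 at a = 2.06: Pab(L + a)/(6LEI) = 404/EI
  θ_D0 = 1043/EI,  θ_E0 = 841.1/EI
Flexibility coefficients: a unit moment at one end gives L/(3EI) there and L/(6EI) at the far end, so f₁₁ = f₂₂ = 3.433/EI and f₁₂ = f₂₁ = 1.717/EI.
Compatibility — zero rotation at each built-in end:
  3.433 M_D + 1.717 M_E = 1043
  1.717 M_D + 3.433 M_E = 841.1
Solving the pair gives M_D = 241.8 kN·m and M_E = 124.1 kN·m (hogging).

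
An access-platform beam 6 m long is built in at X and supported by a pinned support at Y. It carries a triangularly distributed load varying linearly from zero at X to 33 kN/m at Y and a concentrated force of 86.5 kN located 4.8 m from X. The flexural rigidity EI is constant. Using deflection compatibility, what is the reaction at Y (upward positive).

R_Y = 115.3 kN

Remove the prop at Y; the released (primary) structure is a cantilever built in at X.
Free-end deflection of the primary structure under the applied loading (downward +):
  triangular load, peak 33 at the free end: 11w₀L⁴/(120EI) = 3920/EI
  point load 86.5 at a = 4.8: Pa²(3L − a)/(6EI) = 4385/EI
  δ_0 = 8305/EI
Tip deflection under a unit load at Y: L³/(3EI) = 72/EI.
Compatibility at Y: δ_0 − R_Y·δ_{YY} = 0, so R_Y = 8305/72 = 115.3 kN.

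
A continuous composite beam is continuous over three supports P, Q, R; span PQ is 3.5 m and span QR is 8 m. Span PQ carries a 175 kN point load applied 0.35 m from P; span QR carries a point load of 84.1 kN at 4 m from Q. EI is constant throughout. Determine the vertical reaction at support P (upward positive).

R_P = 129.8 kN

Take M_Q as the redundant. Released structure: two simple spans PQ and QR with a hinge at Q.
Discontinuity in slope at Q on the released structure — sum the simple-span end rotations:
  span PQ: point load 175 at a = 0.35: Pab(L + a)/(6LEI) = 35.37/EI
  span QR: point load 84.1 at a = 4: Pab(L + b)/(6LEI) = 336.4/EI
  relative rotation θ_0 = (35.37 + 336.4)/EI = 371.8/EI
A unit hogging moment at Q produces rotation L₁/(3EI) + L₂/(3EI) = 3.833/EI.
Compatibility: M_Q·(L₁+L₂)/(3EI) = θ_0, giving M_Q = 96.98 kN·m (hogging).
Span PQ, ΣM about P with M_Q applied at Q: R_Q^{PQ}·3.5 = 61.25 + 96.98, so R_Q^{PQ} = 45.21 kN and R_P = 175 − 45.21 = 129.8 kN.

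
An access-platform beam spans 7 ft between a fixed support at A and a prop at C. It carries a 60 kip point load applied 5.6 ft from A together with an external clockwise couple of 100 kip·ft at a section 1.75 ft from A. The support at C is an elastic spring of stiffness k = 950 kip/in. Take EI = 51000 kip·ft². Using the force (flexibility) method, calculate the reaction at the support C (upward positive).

R_C = 49.67 kip

Choose R_C as the redundant. The primary structure is the cantilever fixed at A.
Downward deflection at the released point C due to the loads:
  point load 60 at a = 5.6: Pa²(3L − a)/(6EI) = 4829/EI
  clockwise couple 100 at a = 1.75: M₀a(2L − a)/(2EI) = 1072/EI
  δ_0 = 5901/EI
Tip deflection under a unit load at C: L³/(3EI) = 114.3/EI.
With EI = 51000 kip·ft²: δ_0 = 0.11571 ft and δ_{CC} = 0.002242 ft/kip.
Compatibility — the spring shortens by R_C/k under the reaction it provides: δ_0 − R_C·δ_{CC} = R_C/k. With 1/k = 1/(950×12) ft/kip = 0.000088 ft/kip, R_C = δ_0 / (δ_{CC} + 1/k) = 0.11571 / (0.002242 + 0.000088) = 49.67 kip.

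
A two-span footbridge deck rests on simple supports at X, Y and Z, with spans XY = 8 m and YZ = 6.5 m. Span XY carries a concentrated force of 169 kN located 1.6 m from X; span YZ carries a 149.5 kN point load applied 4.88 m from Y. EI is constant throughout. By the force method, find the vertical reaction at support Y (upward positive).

Insert a hinge at Y; M_Y is the redundant, and each span becomes simply supported.
Discontinuity in slope at Y on the released structure — sum the simple-span end rotations:
  span XY: point load 169 at a = 1.6: Pab(L + a)/(6LEI) = 346.1/EI
  span YZ: point load 149.5 at a = 4.88: Pab(L + b)/(6LEI) = 246.1/EI
  relative rotation θ_0 = (346.1 + 246.1)/EI = 592.2/EI
A unit hogging moment at Y produces rotation L₁/(3EI) + L₂/(3EI) = 4.833/EI.
Compatibility: M_Y·(L₁+L₂)/(3EI) = θ_0, giving M_Y = 122.5 kN·m (hogging).
Span XY, ΣM about X with M_Y applied at Y: R_Y^{XY}·8 = 270.4 + 122.5, so R_Y^{XY} = 49.12 kN and R_X = 169 − 49.12 = 119.9 kN.
Span YZ, ΣM about Z: R_Y^{YZ}·6.5 = 242.2 + 122.5, so R_Y^{YZ} = 56.11 kN and R_Z = 149.5 − 56.11 = 93.39 kN.
R_Y = 49.12 + 56.11 = 105.2 kN.

R_Y = 105.2 kN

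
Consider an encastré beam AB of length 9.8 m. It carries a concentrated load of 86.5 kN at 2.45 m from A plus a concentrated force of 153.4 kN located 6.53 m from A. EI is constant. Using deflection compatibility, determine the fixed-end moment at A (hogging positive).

M_A = 230.7 kN·m

Take the two fixed-end moments M_A, M_B as redundants; the released structure is the simple span AB.
Simple-span end rotations at A and B under the given loads:
  at A: point load 86.5 at a = 2.45: Pab(L + b)/(6LEI) = 454.3/EI
  at B: point load 86.5 at a = 2.45: Pab(L + a)/(6LEI) = 324.5/EI
  at A: point load 153.4 at a = 6.53: Pab(L + b)/(6LEI) = 728.1/EI
  at B: point load 153.4 at a = 6.53: Pab(L + a)/(6LEI) = 909.7/EI
  θ_A0 = 1182/EI,  θ_B0 = 1234/EI
Flexibility coefficients: a unit moment at one end gives L/(3EI) there and L/(6EI) at the far end, so f₁₁ = f₂₂ = 3.267/EI and f₁₂ = f₂₁ = 1.633/EI.
Compatibility — zero rotation at each built-in end:
  3.267 M_A + 1.633 M_B = 1182
  1.633 M_A + 3.267 M_B = 1234
Solving the pair gives M_A = 230.7 kN·m and M_B = 262.4 kN·m (hogging).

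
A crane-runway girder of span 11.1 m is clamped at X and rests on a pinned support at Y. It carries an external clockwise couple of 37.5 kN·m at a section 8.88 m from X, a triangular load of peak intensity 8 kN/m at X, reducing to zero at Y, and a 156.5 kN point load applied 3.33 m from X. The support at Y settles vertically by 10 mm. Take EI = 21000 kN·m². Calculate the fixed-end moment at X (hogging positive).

Remove the prop at Y; the released (primary) structure is a cantilever built in at X.
Downward deflection at the released point Y due to the loads:
  clockwise couple 37.5 at a = 8.88: M₀a(2L − a)/(2EI) = 2218/EI
  triangular load, peak 8 at the fixed end: w₀L⁴/(30EI) = 4048/EI
  point load 156.5 at a = 3.33: Pa²(3L − a)/(6EI) = 8668/EI
  δ_0 = 14934/EI
Tip deflection under a unit load at Y: L³/(3EI) = 455.9/EI.
With EI = 21000 kN·m²: δ_0 = 0.71116 m and δ_{YY} = 0.021708 m/kN.
Compatibility — the beam at Y must follow the support down by 0.01 m: δ_0 − R_Y·δ_{YY} = 0.01, so R_Y = (0.71116 − 0.01)/0.021708 = 32.3 kN.
Moment equilibrium about X: M_X = Σ(load moments about X) − R_Y·L = 722.9 − 32.3×11.1 = 364.4 kN·m.

M_X = 364.4 kN·m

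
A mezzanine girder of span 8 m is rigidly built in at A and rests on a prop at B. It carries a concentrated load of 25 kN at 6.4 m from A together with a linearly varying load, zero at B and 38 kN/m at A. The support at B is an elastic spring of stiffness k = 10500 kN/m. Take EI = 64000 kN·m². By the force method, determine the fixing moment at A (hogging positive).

M_A = 194.6 kN·m

Remove the prop at B; the released (primary) structure is a cantilever built in at A.
Free-end deflection of the primary structure under the applied loading (downward +):
  point load 25 at a = 6.4: Pa²(3L − a)/(6EI) = 3004/EI
  triangular load, peak 38 at the fixed end: w₀L⁴/(30EI) = 5188/EI
  δ_0 = 8192/EI
Tip deflection under a unit load at B: L³/(3EI) = 170.7/EI.
With EI = 64000 kN·m²: δ_0 = 0.128 m and δ_{BB} = 0.002667 m/kN.
Compatibility — the spring shortens by R_B/k under the reaction it provides: δ_0 − R_B·δ_{BB} = R_B/k. With 1/k = 0.000095 m/kN, R_B = δ_0 / (δ_{BB} + 1/k) = 0.128 / (0.002667 + 0.000095) = 46.34 kN.
Moment equilibrium about A: M_A = Σ(load moments about A) − R_B·L = 565.3 − 46.34×8 = 194.6 kN·m.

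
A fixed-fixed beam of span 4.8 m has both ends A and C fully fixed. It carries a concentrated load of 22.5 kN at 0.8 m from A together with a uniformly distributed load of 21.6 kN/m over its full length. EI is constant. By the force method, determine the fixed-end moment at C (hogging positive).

Release both end moments; the primary structure is a simply-supported span AC with redundants M_A and M_C.
End rotations of the released simple span under the applied load (×1/EI):
  at A: point load 22.5 at a = 0.8: Pab(L + b)/(6LEI) = 22/EI
  at C: point load 22.5 at a = 0.8: Pab(L + a)/(6LEI) = 14/EI
  at A: UDL 21.6: wL³/(24EI) = 99.53/EI
  at C: UDL 21.6: wL³/(24EI) = 99.53/EI
  θ_A0 = 121.5/EI,  θ_C0 = 113.5/EI
Flexibility coefficients: a unit moment at one end gives L/(3EI) there and L/(6EI) at the far end, so f₁₁ = f₂₂ = 1.6/EI and f₁₂ = f₂₁ = 0.8/EI.
Compatibility — zero rotation at each built-in end:
  1.6 M_A + 0.8 M_C = 121.5
  0.8 M_A + 1.6 M_C = 113.5
Solving the pair gives M_A = 53.97 kN·m and M_C = 43.97 kN·m (hogging).

M_C = 43.97 kN·m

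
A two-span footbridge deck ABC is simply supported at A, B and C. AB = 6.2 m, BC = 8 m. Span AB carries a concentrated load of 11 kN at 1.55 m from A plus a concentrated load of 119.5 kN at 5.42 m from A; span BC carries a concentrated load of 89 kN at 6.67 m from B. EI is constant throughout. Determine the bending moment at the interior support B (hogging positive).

M_B = 69.25 kN·m

Release continuity at B by inserting a hinge; the redundant is the internal moment M_B. The primary structure is two simply-supported spans AB and BC.
End slopes at the hinge B, treating each span as simply supported:
  span AB: point load 11 at a = 1.55: Pab(L + a)/(6LEI) = 16.52/EI
  span AB: point load 119.5 at a = 5.42: Pab(L + a)/(6LEI) = 157.8/EI
  span BC: point load 89 at a = 6.67: Pab(L + b)/(6LEI) = 153.5/EI
  relative rotation θ_0 = (174.3 + 153.5)/EI = 327.8/EI
A unit hogging moment at B produces rotation L₁/(3EI) + L₂/(3EI) = 4.733/EI.
Compatibility: M_B·(L₁+L₂)/(3EI) = θ_0, giving M_B = 69.25 kN·m (hogging).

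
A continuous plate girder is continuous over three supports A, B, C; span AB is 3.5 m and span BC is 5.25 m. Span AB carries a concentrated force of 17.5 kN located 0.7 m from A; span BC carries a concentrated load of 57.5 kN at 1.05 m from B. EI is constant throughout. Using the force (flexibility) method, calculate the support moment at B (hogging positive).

Take M_B as the redundant. Released structure: two simple spans AB and BC with a hinge at B.
End slopes at the hinge B, treating each span as simply supported:
  span AB: point load 17.5 at a = 0.7: Pab(L + a)/(6LEI) = 6.86/EI
  span BC: point load 57.5 at a = 1.05: Pab(L + b)/(6LEI) = 76.07/EI
  relative rotation θ_0 = (6.86 + 76.07)/EI = 82.93/EI
A unit hogging moment at B produces rotation L₁/(3EI) + L₂/(3EI) = 2.917/EI.
Compatibility: M_B·(L₁+L₂)/(3EI) = θ_0, giving M_B = 28.43 kN·m (hogging).

M_B = 28.43 kN·m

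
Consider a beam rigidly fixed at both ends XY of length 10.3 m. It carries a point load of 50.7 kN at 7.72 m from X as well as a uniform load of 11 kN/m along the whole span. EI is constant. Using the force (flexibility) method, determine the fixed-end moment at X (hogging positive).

Take the two fixed-end moments M_X, M_Y as redundants; the released structure is the simple span XY.
Simple-span end rotations at X and Y under the given loads:
  at X: point load 50.7 at a = 7.72: Pab(L + b)/(6LEI) = 210.5/EI
  at Y: point load 50.7 at a = 7.72: Pab(L + a)/(6LEI) = 294.4/EI
  at X: UDL 11: wL³/(24EI) = 500.8/EI
  at Y: UDL 11: wL³/(24EI) = 500.8/EI
  θ_X0 = 711.3/EI,  θ_Y0 = 795.3/EI
Flexibility coefficients: a unit moment at one end gives L/(3EI) there and L/(6EI) at the far end, so f₁₁ = f₂₂ = 3.433/EI and f₁₂ = f₂₁ = 1.717/EI.
Compatibility — zero rotation at each built-in end:
  3.433 M_X + 1.717 M_Y = 711.3
  1.717 M_X + 3.433 M_Y = 795.3
Solving the pair gives M_X = 121.8 kN·m and M_Y = 170.7 kN·m (hogging).

M_X = 121.8 kN·m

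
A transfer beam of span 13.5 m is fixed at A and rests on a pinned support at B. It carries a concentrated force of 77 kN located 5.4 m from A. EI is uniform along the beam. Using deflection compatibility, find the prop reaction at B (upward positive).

Release the roller at B. Primary structure: cantilever fixed at A.
Primary-structure tip deflection at B by superposition:
  point load 77 at a = 5.4: Pa²(3L − a)/(6EI) = 13135/EI
Tip deflection under a unit load at B: L³/(3EI) = 820.1/EI.
The prop prevents deflection at B: R_B = δ_0/δ_{BB} = 13135/820.1 = 16.02 kN.

R_B = 16.02 kN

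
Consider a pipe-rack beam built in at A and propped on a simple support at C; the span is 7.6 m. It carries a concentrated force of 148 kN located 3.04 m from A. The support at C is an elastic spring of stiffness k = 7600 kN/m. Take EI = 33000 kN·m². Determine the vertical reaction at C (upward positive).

Take the reaction at C as the redundant and release it; the primary structure is a cantilever fixed at A.
Free-end deflection of the primary structure under the applied loading (downward +):
  point load 148 at a = 3.04: Pa²(3L − a)/(6EI) = 4504/EI
Tip deflection under a unit load at C: L³/(3EI) = 146.3/EI.
With EI = 33000 kN·m²: δ_0 = 0.1365 m and δ_{CC} = 0.004434 m/kN.
Compatibility — the spring shortens by R_C/k under the reaction it provides: δ_0 − R_C·δ_{CC} = R_C/k. With 1/k = 0.000132 m/kN, R_C = δ_0 / (δ_{CC} + 1/k) = 0.1365 / (0.004434 + 0.000132) = 29.9 kN.

R_C = 29.9 kN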